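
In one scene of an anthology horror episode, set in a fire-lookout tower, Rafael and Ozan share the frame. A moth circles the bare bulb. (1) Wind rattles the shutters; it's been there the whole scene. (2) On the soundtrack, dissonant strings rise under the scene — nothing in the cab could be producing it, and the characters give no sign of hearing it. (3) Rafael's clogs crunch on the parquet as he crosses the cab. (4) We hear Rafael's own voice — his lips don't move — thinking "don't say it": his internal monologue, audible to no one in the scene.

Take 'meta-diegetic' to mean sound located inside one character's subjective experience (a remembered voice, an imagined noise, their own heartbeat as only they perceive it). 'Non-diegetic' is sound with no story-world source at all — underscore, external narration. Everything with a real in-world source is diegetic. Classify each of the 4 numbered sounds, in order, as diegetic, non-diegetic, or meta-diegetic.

Sound (1): ambient/room sound belonging to the story's physical space, so diegetic.
(2) score with no on-screen or off-screen source; it exists for the audience alone → non-diegetic.
(3) is diegetic: Rafael's footsteps are produced in the story world.
Sound (4): Rafael's thought-voice: a private mental sound no other character can hear, so meta-diegetic.

diegetic, non-diegetic, diegetic, meta-diegetic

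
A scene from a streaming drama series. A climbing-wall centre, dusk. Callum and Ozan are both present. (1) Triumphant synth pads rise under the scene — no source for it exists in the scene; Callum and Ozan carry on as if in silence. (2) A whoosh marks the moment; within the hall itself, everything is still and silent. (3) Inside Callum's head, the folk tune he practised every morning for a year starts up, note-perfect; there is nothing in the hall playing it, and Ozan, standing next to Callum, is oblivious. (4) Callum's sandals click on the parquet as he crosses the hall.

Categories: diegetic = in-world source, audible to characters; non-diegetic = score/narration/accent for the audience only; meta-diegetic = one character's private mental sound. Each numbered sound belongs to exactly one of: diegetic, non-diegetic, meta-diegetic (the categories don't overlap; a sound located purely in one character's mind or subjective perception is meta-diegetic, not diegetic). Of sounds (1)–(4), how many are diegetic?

1

Sound (1): nothing in the hall produces it and the characters don't hear it — pure soundtrack, so non-diegetic.
Sound (2): nothing in the scene produces it; it's an accent added for the audience, so non-diegetic.
(3) it lives in Callum's subjectivity, not in the hall → meta-diegetic.
Sound (4): Callum's footsteps are produced in the story world, so diegetic.
Diegetic: (4) — that's 1.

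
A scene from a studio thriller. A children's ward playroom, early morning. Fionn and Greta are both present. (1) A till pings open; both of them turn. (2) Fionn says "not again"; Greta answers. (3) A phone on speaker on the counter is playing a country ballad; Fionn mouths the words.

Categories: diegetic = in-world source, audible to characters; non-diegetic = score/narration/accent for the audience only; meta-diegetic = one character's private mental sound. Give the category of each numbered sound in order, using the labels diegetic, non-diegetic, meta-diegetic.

diegetic, diegetic, diegetic

(1) is diegetic: an in-world source (a till); characters could hear it.
(2) is diegetic: Fionn is a character speaking aloud in the scene.
Sound (3): a phone on speaker is a physical source in the scene and Fionn reacts to it, so diegetic.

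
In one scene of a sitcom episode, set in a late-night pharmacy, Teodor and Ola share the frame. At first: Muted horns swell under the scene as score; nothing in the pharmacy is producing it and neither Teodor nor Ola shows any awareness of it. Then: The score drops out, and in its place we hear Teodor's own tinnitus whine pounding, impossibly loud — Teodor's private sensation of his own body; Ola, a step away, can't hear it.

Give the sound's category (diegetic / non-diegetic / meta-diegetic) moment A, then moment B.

Moment A: underscore with no in-world source, inaudible to the characters → non-diegetic.
Moment B: the body sound is Teodor's subjective perception alone — Ola can't hear it → meta-diegetic.

non-diegetic, meta-diegetic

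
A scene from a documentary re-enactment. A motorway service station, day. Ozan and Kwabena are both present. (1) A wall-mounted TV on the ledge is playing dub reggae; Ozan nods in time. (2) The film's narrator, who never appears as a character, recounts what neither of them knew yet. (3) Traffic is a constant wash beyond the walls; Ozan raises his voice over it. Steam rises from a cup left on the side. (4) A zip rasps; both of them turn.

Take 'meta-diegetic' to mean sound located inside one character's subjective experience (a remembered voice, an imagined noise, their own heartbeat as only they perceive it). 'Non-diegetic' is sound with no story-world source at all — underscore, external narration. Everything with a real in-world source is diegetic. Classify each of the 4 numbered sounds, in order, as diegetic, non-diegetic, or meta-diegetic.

diegetic, non-diegetic, diegetic, diegetic

(1) a wall-mounted TV is a physical source in the scene and Ozan reacts to it → diegetic.
Sound (2): external voice-over — not a character, not heard by anyone in the scene, so non-diegetic.
(3) it's the actual ambient sound of the location → diegetic.
Sound (4): a zip is a real object/event in the scene's world, so diegetic.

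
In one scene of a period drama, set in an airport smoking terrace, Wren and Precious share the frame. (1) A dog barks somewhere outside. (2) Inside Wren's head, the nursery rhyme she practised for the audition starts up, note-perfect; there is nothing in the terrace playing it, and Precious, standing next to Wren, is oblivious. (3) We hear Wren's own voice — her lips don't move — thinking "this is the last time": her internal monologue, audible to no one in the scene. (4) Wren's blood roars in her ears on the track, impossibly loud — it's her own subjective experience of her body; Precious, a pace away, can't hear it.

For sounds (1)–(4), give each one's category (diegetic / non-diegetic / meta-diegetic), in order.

Sound (1): an in-world source (a dog); characters could hear it, so diegetic.
(2) is meta-diegetic: remembered music, private to Wren — Precious is oblivious because it isn't in the room.
Sound (3): Wren's thought-voice: a private mental sound no other character can hear, so meta-diegetic.
(4) a subjective body sound — Wren's private perception, inaudible to Precious → meta-diegetic.

diegetic, meta-diegetic, meta-diegetic, meta-diegetic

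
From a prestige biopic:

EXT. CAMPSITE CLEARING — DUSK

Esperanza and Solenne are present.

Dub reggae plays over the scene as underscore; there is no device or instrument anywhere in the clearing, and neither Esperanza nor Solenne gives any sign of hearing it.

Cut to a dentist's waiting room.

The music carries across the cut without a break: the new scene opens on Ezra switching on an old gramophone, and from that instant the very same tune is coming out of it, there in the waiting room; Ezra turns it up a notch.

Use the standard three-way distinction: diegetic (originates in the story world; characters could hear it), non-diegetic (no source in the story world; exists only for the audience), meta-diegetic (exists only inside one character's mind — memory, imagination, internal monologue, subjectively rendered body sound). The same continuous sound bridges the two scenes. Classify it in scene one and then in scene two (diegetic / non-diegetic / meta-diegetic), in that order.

Scene one: there's no in-world source anywhere and no character hears it — underscore for the audience only → non-diegetic.
Scene two: once Ezra turns on an old gramophone, the music has a real source in the story world and Ezra reacts to it → diegetic.

non-diegetic, diegetic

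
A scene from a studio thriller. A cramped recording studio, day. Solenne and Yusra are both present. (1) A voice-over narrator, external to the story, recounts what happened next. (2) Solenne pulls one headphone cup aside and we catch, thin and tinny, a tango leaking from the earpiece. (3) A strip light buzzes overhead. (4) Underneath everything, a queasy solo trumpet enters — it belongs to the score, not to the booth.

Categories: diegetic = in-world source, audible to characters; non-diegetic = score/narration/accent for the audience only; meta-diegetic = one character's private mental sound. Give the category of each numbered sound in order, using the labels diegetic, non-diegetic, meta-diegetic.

Sound (1): commentary laid over the scene from outside the fiction, so non-diegetic.
Sound (2): it's leaking from a physical pair of headphones in the scene, so diegetic.
(3) it's the actual ambient sound of the location → diegetic.
Sound (4): nothing in the booth produces it and the characters don't hear it — pure soundtrack, so non-diegetic.

non-diegetic, diegetic, diegetic, non-diegetic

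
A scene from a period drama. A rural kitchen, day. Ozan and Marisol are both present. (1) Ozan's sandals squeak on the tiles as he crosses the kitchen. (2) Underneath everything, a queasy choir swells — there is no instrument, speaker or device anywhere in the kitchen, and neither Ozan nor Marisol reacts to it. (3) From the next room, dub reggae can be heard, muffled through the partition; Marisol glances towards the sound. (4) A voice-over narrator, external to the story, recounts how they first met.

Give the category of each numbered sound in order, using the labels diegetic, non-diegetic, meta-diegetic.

(1) is diegetic: it's the physical sound of Ozan moving in the space.
Sound (2): nothing in the kitchen produces it and the characters don't hear it — pure soundtrack, so non-diegetic.
(3) is diegetic: it's coming from the next room — a location within the story world — and Marisol reacts.
Sound (4): the narrator exists outside the story world, addressing only the audience, so non-diegetic.

diegetic, non-diegetic, diegetic, non-diegetic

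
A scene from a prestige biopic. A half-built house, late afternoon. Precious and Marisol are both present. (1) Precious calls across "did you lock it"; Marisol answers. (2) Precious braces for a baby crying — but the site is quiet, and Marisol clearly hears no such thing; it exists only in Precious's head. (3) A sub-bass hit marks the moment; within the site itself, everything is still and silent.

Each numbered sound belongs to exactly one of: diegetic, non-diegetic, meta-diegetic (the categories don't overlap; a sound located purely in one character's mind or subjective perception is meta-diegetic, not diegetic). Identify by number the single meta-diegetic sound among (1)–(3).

(1) Precious is a character speaking aloud in the scene → diegetic.
Sound (2): subjective to Precious: the site is silent and Marisol hears nothing, so meta-diegetic.
(3) nothing in the scene produces it; it's an accent added for the audience → non-diegetic.
Only (2) is meta-diegetic.

2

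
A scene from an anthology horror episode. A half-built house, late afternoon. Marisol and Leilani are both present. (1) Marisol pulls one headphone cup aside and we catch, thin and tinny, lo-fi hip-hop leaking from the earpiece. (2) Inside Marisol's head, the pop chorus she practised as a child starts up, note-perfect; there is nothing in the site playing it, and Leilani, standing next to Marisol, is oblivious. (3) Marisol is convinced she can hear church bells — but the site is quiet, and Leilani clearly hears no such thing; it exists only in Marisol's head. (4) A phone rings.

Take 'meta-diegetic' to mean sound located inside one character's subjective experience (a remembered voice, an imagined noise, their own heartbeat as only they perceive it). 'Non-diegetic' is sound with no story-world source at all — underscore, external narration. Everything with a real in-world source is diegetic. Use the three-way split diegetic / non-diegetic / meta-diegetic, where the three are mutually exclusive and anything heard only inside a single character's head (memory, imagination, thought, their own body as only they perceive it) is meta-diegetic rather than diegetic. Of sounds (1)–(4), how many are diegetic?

Sound (1): the earpiece is a real device on Marisol's head — source music, so diegetic.
(2) remembered music, private to Marisol — Leilani is oblivious because it isn't in the room → meta-diegetic.
(3) is meta-diegetic: Marisol alone 'hears' it — an imagined sound, not present in the space.
Sound (4): the sound comes from a phone physically present in the location, so diegetic.
So 2 of the 4 are diegetic: (1), (4).

2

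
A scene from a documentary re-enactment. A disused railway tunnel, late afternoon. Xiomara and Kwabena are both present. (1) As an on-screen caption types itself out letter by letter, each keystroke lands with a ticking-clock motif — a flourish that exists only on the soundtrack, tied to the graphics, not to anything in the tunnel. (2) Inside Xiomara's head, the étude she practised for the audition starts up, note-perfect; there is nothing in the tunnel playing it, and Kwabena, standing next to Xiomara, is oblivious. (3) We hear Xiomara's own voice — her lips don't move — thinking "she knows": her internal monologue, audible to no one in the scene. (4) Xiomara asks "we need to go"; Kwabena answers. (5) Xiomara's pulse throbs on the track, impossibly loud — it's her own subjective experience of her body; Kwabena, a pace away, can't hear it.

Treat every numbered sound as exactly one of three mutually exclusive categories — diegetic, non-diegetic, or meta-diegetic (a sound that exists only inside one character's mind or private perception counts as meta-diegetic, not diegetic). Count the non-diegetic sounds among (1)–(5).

1

(1) the caption isn't part of the story world, so neither is the sound tied to it → non-diegetic.
(2) the music is a memory playing inside Xiomara's mind alone; no real-world source, Kwabena can't hear it → meta-diegetic.
Sound (3): internal monologue — inside Xiomara's mind, not spoken into the scene, so meta-diegetic.
Sound (4): Xiomara is a character speaking aloud in the scene, so diegetic.
(5) a subjective body sound — Xiomara's private perception, inaudible to Kwabena → meta-diegetic.
So 1 of the 5 is non-diegetic: (1).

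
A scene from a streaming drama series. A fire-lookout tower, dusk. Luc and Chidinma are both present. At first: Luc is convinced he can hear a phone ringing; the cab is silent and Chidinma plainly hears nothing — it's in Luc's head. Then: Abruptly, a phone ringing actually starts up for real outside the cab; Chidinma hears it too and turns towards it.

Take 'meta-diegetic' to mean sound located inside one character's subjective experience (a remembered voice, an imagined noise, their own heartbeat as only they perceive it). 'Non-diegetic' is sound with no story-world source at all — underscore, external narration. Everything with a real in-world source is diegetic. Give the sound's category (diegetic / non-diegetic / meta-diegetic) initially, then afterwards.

Initially: only Luc 'hears' it — imagined, in his mind → meta-diegetic.
Afterwards: now there's a real external source and Chidinma hears it too — in the story world → diegetic.

meta-diegetic, diegetic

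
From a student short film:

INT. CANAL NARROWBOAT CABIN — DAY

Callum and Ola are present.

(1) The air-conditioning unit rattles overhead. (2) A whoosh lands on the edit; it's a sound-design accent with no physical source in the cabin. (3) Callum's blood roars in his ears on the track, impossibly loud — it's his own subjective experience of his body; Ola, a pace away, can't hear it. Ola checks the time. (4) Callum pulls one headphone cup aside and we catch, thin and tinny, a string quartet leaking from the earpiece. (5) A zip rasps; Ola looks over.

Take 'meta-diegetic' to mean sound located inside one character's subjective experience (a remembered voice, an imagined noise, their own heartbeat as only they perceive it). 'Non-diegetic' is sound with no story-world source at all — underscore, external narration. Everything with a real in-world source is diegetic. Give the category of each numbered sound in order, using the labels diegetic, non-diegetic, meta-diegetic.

Sound (1): the air-conditioning unit is part of the location's real environment, so diegetic.
(2) an editorial stinger — it belongs to the cut, not the story world → non-diegetic.
Sound (3): point-of-audition from inside Callum's body; not a sound in the room, so meta-diegetic.
Sound (4): the headphones are an on-screen source, so diegetic.
Sound (5): the sound comes from a zip physically present in the location, so diegetic.

diegetic, non-diegetic, meta-diegetic, diegetic, diegetic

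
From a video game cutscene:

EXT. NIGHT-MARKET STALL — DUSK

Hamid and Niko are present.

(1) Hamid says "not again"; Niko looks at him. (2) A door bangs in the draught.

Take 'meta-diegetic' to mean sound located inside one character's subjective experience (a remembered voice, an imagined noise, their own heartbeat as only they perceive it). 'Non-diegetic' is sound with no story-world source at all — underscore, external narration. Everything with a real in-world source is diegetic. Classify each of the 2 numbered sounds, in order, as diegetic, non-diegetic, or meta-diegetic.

Sound (1): on-screen dialogue — Hamid speaks and Niko is there to hear, so diegetic.
Sound (2): an in-world source (a door); characters could hear it, so diegetic.

diegetic, diegetic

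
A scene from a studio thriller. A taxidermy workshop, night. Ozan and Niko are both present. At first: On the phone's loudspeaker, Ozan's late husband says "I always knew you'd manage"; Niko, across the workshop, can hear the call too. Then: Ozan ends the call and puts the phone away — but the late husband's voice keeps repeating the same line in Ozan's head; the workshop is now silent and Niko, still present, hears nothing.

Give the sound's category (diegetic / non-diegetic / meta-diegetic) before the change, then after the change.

Before the change: the loudspeaker is an in-world source; both Ozan and Niko hear the call → diegetic.
After the change: with the phone off, the voice continues only as Ozan's private mental replay — Niko can't hear it → meta-diegetic.

diegetic, meta-diegetic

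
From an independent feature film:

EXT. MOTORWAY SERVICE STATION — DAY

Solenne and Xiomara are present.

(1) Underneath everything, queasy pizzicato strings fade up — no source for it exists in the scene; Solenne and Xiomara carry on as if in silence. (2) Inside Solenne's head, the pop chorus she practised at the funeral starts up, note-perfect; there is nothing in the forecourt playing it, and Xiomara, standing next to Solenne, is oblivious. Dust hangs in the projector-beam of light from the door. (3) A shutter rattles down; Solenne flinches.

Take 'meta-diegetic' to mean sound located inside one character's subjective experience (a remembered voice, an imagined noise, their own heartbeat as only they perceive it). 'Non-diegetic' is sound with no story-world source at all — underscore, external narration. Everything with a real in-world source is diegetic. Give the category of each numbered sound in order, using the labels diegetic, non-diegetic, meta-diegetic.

non-diegetic, meta-diegetic, diegetic

(1) it has no source in the story world and no character can hear it — it's underscore → non-diegetic.
(2) the music is a memory playing inside Solenne's mind alone; no real-world source, Xiomara can't hear it → meta-diegetic.
(3) is diegetic: a shutter is a real object/event in the scene's world.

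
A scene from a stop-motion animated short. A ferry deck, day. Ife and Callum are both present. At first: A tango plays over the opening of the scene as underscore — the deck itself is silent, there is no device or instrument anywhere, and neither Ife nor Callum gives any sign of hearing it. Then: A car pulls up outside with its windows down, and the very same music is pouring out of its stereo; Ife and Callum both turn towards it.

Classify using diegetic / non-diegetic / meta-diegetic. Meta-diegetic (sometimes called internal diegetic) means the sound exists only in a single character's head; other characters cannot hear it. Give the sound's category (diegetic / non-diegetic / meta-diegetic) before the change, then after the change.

Before the change: no in-world source exists and no character can hear it — underscore → non-diegetic.
After the change: the car stereo is now a real source in the story world and the characters hear it → diegetic.

non-diegetic, diegetic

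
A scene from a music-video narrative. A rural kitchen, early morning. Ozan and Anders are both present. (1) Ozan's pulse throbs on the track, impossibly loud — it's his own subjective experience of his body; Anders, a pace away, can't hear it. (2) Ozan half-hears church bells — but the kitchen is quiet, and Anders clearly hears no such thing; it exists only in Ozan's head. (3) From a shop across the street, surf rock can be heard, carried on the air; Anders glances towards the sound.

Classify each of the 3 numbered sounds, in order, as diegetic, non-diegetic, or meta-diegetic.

Sound (1): point-of-audition from inside Ozan's body; not a sound in the room, so meta-diegetic.
Sound (2): the sound is imagined by Ozan; nothing in the story world is producing it and Anders can't hear it, so meta-diegetic.
(3) is diegetic: it's coming from a shop across the street — a location within the story world — and Anders reacts.

meta-diegetic, meta-diegetic, diegetic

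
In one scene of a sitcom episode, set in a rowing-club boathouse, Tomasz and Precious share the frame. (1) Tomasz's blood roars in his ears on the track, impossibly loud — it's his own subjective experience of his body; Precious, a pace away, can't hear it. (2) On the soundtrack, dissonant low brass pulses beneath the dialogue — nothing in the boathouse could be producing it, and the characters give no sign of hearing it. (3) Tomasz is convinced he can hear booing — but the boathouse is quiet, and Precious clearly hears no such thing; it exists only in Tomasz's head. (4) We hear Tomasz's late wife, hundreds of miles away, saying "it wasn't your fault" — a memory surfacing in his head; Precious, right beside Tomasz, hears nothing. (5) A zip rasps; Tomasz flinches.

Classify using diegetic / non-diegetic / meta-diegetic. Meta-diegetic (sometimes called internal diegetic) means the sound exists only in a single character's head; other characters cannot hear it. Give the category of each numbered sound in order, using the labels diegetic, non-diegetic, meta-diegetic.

meta-diegetic, non-diegetic, meta-diegetic, meta-diegetic, diegetic

(1) a subjective body sound — Tomasz's private perception, inaudible to Precious → meta-diegetic.
Sound (2): it has no source in the story world and no character can hear it — it's underscore, so non-diegetic.
Sound (3): subjective to Tomasz: the boathouse is silent and Precious hears nothing, so meta-diegetic.
Sound (4): it's Tomasz's recollection rendered as sound; the other character can't hear it, so meta-diegetic.
(5) the sound comes from a zip physically present in the location → diegetic.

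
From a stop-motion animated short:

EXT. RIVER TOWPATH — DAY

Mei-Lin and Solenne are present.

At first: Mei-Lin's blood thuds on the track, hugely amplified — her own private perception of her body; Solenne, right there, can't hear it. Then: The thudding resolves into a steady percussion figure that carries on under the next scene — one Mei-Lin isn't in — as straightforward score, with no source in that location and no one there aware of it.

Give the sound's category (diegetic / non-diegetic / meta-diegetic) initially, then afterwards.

meta-diegetic, non-diegetic

Initially: it's Mei-Lin's subjective body sound, inaudible to Solenne → meta-diegetic.
Afterwards: detached from Mei-Lin and playing as sourceless score over a scene she isn't in — for the audience only → non-diegetic.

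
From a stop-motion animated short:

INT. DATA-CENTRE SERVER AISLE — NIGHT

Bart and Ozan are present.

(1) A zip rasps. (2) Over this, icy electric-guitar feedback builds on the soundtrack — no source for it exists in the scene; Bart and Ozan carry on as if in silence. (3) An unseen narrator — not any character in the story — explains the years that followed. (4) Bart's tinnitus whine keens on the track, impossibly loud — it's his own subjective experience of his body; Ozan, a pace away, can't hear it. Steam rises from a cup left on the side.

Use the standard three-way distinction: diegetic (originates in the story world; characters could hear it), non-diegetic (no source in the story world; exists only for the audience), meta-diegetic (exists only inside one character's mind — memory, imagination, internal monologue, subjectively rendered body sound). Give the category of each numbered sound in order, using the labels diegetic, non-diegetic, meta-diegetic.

Sound (1): an in-world source (a zip); characters could hear it, so diegetic.
(2) nothing in the aisle produces it and the characters don't hear it — pure soundtrack → non-diegetic.
(3) is non-diegetic: commentary laid over the scene from outside the fiction.
Sound (4): it's Bart's internal bodily sensation rendered as sound; only Bart 'hears' it, so meta-diegetic.

diegetic, non-diegetic, non-diegetic, meta-diegetic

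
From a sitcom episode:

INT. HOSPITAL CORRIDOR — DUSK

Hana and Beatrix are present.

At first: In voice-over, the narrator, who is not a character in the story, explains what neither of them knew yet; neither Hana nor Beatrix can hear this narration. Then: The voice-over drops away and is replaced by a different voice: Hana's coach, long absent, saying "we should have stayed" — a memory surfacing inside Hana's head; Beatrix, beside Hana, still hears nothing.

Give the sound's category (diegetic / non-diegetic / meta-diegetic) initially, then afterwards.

non-diegetic, meta-diegetic

Initially: the external narrator addresses only the audience — outside the story world → non-diegetic.
Afterwards: the replacement voice is a memory inside Hana's mind specifically → meta-diegetic.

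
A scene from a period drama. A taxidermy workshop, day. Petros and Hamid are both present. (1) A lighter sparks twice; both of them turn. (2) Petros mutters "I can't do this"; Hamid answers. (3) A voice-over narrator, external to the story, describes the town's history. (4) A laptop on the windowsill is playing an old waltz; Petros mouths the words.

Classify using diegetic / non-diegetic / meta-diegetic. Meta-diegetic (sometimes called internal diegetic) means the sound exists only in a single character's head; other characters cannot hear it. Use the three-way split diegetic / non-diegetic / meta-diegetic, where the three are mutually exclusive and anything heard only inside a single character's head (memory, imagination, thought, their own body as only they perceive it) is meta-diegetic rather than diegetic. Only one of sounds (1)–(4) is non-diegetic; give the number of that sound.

Sound (1): a lighter is a real object/event in the scene's world, so diegetic.
Sound (2): on-screen dialogue — Petros speaks and Hamid is there to hear, so diegetic.
Sound (3): external voice-over — not a character, not heard by anyone in the scene, so non-diegetic.
Sound (4): source music from a laptop, which exists in the story world, so diegetic.
Only (3) is non-diegetic.

3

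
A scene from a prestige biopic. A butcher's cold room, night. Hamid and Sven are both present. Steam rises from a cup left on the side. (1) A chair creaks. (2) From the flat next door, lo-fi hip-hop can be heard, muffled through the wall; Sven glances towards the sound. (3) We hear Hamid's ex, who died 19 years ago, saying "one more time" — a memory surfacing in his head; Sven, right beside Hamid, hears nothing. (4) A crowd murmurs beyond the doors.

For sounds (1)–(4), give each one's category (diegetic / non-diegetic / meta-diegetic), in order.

diegetic, diegetic, meta-diegetic, diegetic

Sound (1): the sound comes from a chair physically present in the location, so diegetic.
(2) is diegetic: off-screen diegetic: the source is out of frame but still in the story's space.
(3) is meta-diegetic: a remembered line, private to Hamid — not present in the room, not audible to Sven.
Sound (4): it's the actual ambient sound of the location, so diegetic.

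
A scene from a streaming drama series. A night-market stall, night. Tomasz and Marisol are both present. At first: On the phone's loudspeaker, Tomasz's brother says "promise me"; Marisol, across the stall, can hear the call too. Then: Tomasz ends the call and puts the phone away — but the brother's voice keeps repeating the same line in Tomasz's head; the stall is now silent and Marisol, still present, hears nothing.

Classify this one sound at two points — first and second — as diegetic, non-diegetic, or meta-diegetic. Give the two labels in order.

First: the loudspeaker is an in-world source; both Tomasz and Marisol hear the call → diegetic.
Second: with the phone off, the voice continues only as Tomasz's private mental replay — Marisol can't hear it → meta-diegetic.

diegetic, meta-diegetic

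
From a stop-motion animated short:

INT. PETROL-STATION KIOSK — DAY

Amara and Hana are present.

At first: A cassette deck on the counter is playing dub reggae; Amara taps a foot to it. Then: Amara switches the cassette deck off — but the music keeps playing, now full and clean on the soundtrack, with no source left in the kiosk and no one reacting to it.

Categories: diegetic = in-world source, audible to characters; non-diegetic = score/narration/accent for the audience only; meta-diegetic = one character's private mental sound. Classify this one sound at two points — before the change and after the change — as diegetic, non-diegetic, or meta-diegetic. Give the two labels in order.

Before the change: a cassette deck is a real in-scene source and Amara reacts to it → diegetic.
After the change: there is no longer any in-world source and no one can hear it — it has become underscore → non-diegetic.

diegetic, non-diegetic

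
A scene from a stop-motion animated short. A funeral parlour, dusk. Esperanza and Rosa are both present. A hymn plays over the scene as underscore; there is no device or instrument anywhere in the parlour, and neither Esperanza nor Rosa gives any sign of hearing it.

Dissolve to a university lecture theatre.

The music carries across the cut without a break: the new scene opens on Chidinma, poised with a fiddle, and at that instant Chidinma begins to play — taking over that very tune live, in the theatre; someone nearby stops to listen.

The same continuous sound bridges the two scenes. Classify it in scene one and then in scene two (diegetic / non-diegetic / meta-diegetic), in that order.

Scene one: there's no in-world source anywhere and no character hears it — underscore for the audience only → non-diegetic.
Scene two: from the moment Chidinma starts playing, the tune is being performed on a fiddle inside the story world and another character hears it → diegetic.

non-diegetic, diegetic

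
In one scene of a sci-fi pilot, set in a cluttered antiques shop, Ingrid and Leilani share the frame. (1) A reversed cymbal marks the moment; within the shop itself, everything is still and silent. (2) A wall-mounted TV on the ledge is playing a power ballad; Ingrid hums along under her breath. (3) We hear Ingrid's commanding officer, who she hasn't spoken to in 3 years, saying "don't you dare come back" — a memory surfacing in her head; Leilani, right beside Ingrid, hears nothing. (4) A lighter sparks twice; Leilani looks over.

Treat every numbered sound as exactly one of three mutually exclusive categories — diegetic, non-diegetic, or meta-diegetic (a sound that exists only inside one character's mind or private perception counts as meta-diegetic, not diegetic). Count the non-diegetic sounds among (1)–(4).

Sound (1): an editorial stinger — it belongs to the cut, not the story world, so non-diegetic.
(2) is diegetic: a wall-mounted TV is a physical source in the scene and Ingrid reacts to it.
(3) a remembered line, private to Ingrid — not present in the room, not audible to Leilani → meta-diegetic.
Sound (4): the sound comes from a lighter physically present in the location, so diegetic.
So 1 of the 4 is non-diegetic: (1).

1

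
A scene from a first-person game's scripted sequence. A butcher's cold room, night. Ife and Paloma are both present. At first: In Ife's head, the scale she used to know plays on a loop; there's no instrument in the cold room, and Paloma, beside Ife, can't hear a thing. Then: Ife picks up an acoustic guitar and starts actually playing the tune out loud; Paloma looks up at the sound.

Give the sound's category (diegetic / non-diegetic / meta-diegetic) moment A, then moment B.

Moment A: the tune exists only as Ife's private memory; Paloma can't hear it → meta-diegetic.
Moment B: Ife is now producing it live on an acoustic guitar, in the room, and Paloma hears it → diegetic.

meta-diegetic, diegetic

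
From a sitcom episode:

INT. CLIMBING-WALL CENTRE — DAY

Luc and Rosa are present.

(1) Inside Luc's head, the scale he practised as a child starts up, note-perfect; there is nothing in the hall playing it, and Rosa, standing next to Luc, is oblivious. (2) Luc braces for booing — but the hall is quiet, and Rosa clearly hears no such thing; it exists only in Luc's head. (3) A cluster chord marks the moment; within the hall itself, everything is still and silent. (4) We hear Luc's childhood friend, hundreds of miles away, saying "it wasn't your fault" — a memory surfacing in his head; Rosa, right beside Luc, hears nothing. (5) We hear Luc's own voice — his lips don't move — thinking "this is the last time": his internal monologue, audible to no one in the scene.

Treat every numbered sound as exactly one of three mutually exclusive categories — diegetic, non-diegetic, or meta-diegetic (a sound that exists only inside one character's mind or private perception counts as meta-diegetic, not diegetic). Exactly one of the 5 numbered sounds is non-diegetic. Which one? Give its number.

(1) is meta-diegetic: the music is a memory playing inside Luc's mind alone; no real-world source, Rosa can't hear it.
(2) subjective to Luc: the hall is silent and Rosa hears nothing → meta-diegetic.
(3) an editorial stinger — it belongs to the cut, not the story world → non-diegetic.
(4) a remembered line, private to Luc — not present in the room, not audible to Rosa → meta-diegetic.
(5) internal monologue — inside Luc's mind, not spoken into the scene → meta-diegetic.
Only (3) is non-diegetic.

3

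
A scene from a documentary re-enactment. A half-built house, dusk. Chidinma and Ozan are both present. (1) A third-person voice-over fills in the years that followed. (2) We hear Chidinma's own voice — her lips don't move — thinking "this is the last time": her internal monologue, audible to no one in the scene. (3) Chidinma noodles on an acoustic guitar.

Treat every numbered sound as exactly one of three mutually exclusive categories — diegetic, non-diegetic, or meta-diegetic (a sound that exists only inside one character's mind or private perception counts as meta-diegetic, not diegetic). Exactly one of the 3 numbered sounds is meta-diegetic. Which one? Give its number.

2

Sound (1): external voice-over — not a character, not heard by anyone in the scene, so non-diegetic.
(2) is meta-diegetic: Chidinma's thought-voice: a private mental sound no other character can hear.
(3) the instrument and the performer are both in the scene → diegetic.
Only (2) is meta-diegetic.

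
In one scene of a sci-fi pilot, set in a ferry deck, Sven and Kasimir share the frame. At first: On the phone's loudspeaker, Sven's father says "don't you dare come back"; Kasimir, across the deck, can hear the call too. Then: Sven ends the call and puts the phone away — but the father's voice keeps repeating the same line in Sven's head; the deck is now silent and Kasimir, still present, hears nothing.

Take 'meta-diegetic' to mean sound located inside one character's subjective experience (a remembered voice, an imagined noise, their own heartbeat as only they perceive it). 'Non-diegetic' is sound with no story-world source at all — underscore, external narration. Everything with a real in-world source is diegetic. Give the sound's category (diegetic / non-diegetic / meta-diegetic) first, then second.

First: the loudspeaker is an in-world source; both Sven and Kasimir hear the call → diegetic.
Second: with the phone off, the voice continues only as Sven's private mental replay — Kasimir can't hear it → meta-diegetic.

diegetic, meta-diegetic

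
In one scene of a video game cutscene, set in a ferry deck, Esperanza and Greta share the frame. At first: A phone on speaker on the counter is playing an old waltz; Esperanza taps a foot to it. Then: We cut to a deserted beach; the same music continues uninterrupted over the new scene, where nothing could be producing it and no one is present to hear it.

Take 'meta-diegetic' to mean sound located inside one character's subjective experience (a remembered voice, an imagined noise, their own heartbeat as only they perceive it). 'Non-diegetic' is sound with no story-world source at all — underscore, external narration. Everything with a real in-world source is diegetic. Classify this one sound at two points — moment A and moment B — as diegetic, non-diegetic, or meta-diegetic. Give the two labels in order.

diegetic, non-diegetic

Moment A: a phone on speaker is a real in-scene source and Esperanza reacts to it → diegetic.
Moment B: there is no longer any in-world source and no one can hear it — it has become underscore → non-diegetic.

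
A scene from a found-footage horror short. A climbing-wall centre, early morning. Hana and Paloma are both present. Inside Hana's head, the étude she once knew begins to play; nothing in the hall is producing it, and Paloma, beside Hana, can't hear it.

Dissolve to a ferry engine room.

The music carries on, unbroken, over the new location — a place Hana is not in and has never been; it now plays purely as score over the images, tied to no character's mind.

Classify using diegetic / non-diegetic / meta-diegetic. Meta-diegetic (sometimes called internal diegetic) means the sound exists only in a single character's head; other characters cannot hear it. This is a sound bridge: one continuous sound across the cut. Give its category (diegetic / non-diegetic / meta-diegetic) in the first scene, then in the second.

meta-diegetic, non-diegetic

Scene one: the music exists only inside Hana's mind; Paloma can't hear it → meta-diegetic.
Scene two: it's detached from Hana entirely and plays over unrelated images with no in-world source — conventional underscore → non-diegetic.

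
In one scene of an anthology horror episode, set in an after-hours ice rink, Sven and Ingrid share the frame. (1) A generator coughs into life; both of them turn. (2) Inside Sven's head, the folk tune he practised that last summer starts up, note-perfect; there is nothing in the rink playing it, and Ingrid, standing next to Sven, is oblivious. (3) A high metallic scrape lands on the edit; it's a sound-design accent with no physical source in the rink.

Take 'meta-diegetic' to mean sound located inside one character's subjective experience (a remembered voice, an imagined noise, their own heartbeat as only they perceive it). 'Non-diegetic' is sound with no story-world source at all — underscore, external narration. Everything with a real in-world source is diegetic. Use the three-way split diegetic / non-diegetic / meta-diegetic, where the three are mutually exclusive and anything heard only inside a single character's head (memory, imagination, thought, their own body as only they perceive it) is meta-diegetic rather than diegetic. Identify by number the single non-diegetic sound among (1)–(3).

Sound (1): an in-world source (a generator); characters could hear it, so diegetic.
Sound (2): it lives in Sven's subjectivity, not in the rink, so meta-diegetic.
Sound (3): it's a sound-design accent with no in-world source; no one in the scene can hear it, so non-diegetic.
Only (3) is non-diegetic.

3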